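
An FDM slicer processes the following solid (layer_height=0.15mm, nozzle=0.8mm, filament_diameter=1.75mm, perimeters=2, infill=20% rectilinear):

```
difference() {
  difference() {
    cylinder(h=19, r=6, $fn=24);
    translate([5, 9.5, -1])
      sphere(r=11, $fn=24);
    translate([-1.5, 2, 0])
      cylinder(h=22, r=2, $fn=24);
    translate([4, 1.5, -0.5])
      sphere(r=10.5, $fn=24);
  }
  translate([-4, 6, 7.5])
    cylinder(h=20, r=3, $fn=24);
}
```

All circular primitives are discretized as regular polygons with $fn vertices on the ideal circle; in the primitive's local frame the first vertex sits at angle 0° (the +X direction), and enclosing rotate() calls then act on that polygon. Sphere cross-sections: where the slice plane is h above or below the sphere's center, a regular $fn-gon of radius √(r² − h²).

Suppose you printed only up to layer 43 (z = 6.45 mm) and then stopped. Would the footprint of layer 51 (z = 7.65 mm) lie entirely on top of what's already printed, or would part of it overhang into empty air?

Compare the two slices. At z = 6.45: the r=6 cylinder contributes a regular 24-gon of circumradius 6 (area = (24/2)·6.000²·sin(360°/24) = 111.81 mm²); the r=11 sphere at (5, 9.5) slices to a regular 24-gon of circumradius 8.093 (√(r²−h²) with h=7.45 from center) (area = (24/2)·8.093²·sin(360°/24) = 203.42 mm²); the r=2 cylinder at (-1.5, 2) gives a regular 24-gon of circumradius 2 (constant along its height) (area = (24/2)·2.000²·sin(360°/24) = 12.42 mm²); the r=10.5 sphere at (4, 1.5) slices to a regular 24-gon of circumradius 7.871 (√(r²−h²) with h=6.95 from center) (area = (24/2)·7.871²·sin(360°/24) = 192.40 mm²); Taking the first minus the rest: starting from the r=6 cylinder (111.81 mm²), the r=11 sphere at (5, 9.5) partially overlaps it — only the 19.90 mm² overlap (of its 203.42 mm²) is removed, clipping the outline; the r=2 cylinder at (-1.5, 2) partially overlaps it — only the 12.34 mm² overlap (of its 12.42 mm²) is removed, clipping the outline; the r=10.5 sphere at (4, 1.5) partially overlaps it — only the 55.96 mm² overlap (of its 192.40 mm²) is removed, clipping the outline — area = 23.61 mm²; the cylinder at (-4, 6) is not intersected at this z (z outside [7.5, 27.5]); Subtracting the remaining from the first: none of the subtracted shapes is present at this height, so the result so far is unchanged — area = 23.61 mm². At z = 7.65: the r=6 cylinder gives a regular 24-gon of circumradius 6 (constant along its height) (area = (24/2)·6.000²·sin(360°/24) = 111.81 mm²); the r=11 sphere at (5, 9.5) contributes a regular 24-gon of circumradius √(11²−8.65²) = 6.795 (area = (24/2)·6.795²·sin(360°/24) = 143.42 mm²); the r=2 cylinder at (-1.5, 2) gives a regular 24-gon of circumradius 2 (constant along its height) (area = (24/2)·2.000²·sin(360°/24) = 12.42 mm²); the sphere at (4, 1.5): section is a regular 24-gon, circumradius = √(r²−h²) = √(10.5²−8.15²) = 6.620 (area = (24/2)·6.620²·sin(360°/24) = 136.12 mm²); After the difference (first − rest): starting from the r=6 cylinder (111.81 mm²), the r=11 sphere at (5, 9.5) partially overlaps it — only the 9.18 mm² overlap (of its 143.42 mm²) is removed, clipping the outline; the r=2 cylinder at (-1.5, 2) lies wholly inside it (removes its full 12.42 mm² and its 12.53 mm outline becomes a hole wall); the r=10.5 sphere at (4, 1.5) partially overlaps it — only the 51.69 mm² overlap (of its 136.12 mm²) is removed, clipping the outline — area = 38.52 mm²; the r=3 cylinder at (-4, 6) contributes a regular 24-gon of circumradius 3 (area = (24/2)·3.000²·sin(360°/24) = 27.95 mm²); Subtracting the remaining from the first: starting from that combined region (38.52 mm²), the r=3 cylinder at (-4, 6) partially overlaps it — only the 4.95 mm² overlap (of its 27.95 mm²) is removed, clipping the outline — area = 33.56 mm². Checking containment: at z = 7.65 the cross-section extends beyond the z = 6.45 cross-section by about 11.81 mm².

part overhangs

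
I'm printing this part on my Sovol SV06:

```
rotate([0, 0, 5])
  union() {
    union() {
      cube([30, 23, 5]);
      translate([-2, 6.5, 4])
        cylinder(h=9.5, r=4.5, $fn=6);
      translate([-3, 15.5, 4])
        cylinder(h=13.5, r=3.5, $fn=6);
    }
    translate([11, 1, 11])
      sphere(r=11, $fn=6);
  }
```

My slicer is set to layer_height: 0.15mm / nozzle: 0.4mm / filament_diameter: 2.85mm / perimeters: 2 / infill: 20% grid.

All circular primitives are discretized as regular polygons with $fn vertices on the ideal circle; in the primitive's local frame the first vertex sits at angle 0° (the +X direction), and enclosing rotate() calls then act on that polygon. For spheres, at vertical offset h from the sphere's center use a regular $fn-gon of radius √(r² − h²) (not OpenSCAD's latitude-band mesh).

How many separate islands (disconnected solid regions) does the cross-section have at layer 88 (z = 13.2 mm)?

At z = 13.2 mm: the cube is absent (z outside [0, 5]); the cylinder at (-2, 6.5): section is a regular 6-gon, circumradius r=4.5; the cylinder at (-3, 15.5): section is a regular 6-gon, circumradius r=3.5; Combining (union): the 2 present regions are separate (no shared area or edge), so areas and boundary lengths simply add and each stays a separate island — 2 connected regions; the sphere at (11, 1): section is a regular 6-gon, circumradius = √(r²−h²) = √(11²−2.2²) = 10.778; Combining (union): the 2 present regions are separate (no shared area or edge), so areas and boundary lengths simply add and each stays a separate island — 3 connected regions; (rotated 5° about Z; rotation is an isometry so areas/perimeters/island counts are preserved). Overall, the cross-section has 3 separate islands. Island count = 3.

3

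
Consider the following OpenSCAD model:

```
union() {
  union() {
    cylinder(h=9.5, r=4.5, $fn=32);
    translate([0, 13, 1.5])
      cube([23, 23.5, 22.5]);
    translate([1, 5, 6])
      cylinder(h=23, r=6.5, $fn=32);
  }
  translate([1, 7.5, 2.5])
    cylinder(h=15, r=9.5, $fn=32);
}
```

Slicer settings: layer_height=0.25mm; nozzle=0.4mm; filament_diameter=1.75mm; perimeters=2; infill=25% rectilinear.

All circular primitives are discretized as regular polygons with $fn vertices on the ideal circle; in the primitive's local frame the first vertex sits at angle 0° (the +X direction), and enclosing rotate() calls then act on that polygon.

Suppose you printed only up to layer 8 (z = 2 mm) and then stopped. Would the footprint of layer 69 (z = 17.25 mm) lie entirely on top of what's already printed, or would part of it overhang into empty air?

Compare the two slices. At z = 2: the cylinder: section is a regular 32-gon, circumradius r=4.5 (area = (32/2)·4.500²·sin(360°/32) = 63.21 mm²); the 23×23.5 cube at (0, 13) contributes its full rectangle (area 540.50 mm²); the cylinder at (1, 5) is absent (z outside [6, 29]); Merging all regions: the 2 present regions are separate (no shared area or edge), so areas and boundary lengths simply add and each stays a separate island — area = 603.71 mm²; the cylinder at (1, 7.5) is not intersected at this z (z outside [2.5, 17.5]); Combining (union): only that combined region is present, so the union is just that shape — area = 603.71 mm². At z = 17.25: the cylinder is not intersected at this z (z outside [0, 9.5]); the cube at (0, 13) (footprint 23×23.5) is included at this height (area 540.50 mm²); the r=6.5 cylinder at (1, 5) contributes a regular 32-gon of circumradius 6.5 (area = (32/2)·6.500²·sin(360°/32) = 131.88 mm²); Combining (union): the 2 present regions are separate (no shared area or edge), so areas and boundary lengths simply add and each stays a separate island — area = 672.38 mm²; the cylinder at (1, 7.5): section is a regular 32-gon, circumradius r=9.5 (area = (32/2)·9.500²·sin(360°/32) = 281.71 mm²); Combining (union): the regions partially overlap — summed areas 954.09 mm² minus the doubly-counted overlap 157.27 mm² gives 796.82 mm² — area = 796.82 mm². Checking containment: at z = 17.25 the cross-section extends beyond the z = 2 cross-section by about 210.97 mm².

part overhangs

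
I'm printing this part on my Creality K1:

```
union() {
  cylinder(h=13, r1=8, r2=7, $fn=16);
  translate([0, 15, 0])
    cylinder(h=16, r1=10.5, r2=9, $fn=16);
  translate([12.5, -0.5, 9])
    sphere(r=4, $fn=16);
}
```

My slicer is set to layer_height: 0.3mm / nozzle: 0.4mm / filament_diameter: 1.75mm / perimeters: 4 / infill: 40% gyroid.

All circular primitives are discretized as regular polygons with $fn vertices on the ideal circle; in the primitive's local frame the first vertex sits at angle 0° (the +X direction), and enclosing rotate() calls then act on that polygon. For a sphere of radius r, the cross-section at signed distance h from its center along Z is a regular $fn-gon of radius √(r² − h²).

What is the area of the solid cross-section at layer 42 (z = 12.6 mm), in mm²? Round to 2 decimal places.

422.02 mm²

At z = 12.6 mm: the cone (r1=8→r2=7) has section circumradius 7.031 here — a regular 16-gon (area = (16/2)·7.031²·sin(360°/16) = 151.33 mm²); the cone at (0, 15) contributes a regular 16-gon of circumradius 9.319 (interpolated between r1=10.5 and r2=9 at t=0.787) (area = (16/2)·9.319²·sin(360°/16) = 265.86 mm²); the sphere at (12.5, -0.5): section is a regular 16-gon, circumradius = √(r²−h²) = √(4²−3.6²) = 1.744 (area = (16/2)·1.744²·sin(360°/16) = 9.31 mm²); Taking the union: the regions partially overlap — summed areas 426.50 mm² minus the doubly-counted overlap 4.47 mm² gives 422.02 mm² — area = 422.02 mm². Overall, the cross-section has 2 separate islands. Net area = 422.02 mm².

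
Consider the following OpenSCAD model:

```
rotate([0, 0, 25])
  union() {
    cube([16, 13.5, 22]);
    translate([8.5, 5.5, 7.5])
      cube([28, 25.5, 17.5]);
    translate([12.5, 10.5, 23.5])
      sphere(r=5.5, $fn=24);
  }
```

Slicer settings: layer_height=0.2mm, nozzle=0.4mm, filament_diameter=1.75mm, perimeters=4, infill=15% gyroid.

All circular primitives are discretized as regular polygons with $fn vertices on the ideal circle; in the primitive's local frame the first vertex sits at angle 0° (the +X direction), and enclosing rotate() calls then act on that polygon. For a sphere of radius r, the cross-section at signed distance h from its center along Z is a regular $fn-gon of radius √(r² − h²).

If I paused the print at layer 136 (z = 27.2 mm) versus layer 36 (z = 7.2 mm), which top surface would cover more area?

layer 36 (z = 7.2 mm)

Layer 136 (z = 27.2): the cube is absent (z outside [0, 22]); the cube at (8.5, 5.5) is not intersected at this z (z outside [7.5, 25]); the r=5.5 sphere at (12.5, 10.5) contributes a regular 24-gon of circumradius √(5.5²−3.7²) = 4.069 (area = (24/2)·4.069²·sin(360°/24) = 51.43 mm²); Combining (union): only the r=5.5 sphere at (12.5, 10.5) is present, so the union is just that shape — area = 51.43 mm²; (rotated 25° about Z; rotation is an isometry so areas/perimeters/island counts are preserved). So its area = 51.43 mm². Layer 36 (z = 7.2): the 16×13.5 cube contributes its full rectangle (area 216.00 mm²); the cube at (8.5, 5.5) does not reach this height (z outside [7.5, 25]); the sphere at (12.5, 10.5) does not reach this height (|z−center|=16.300 > r=5.5); Taking the union: only the 16×13.5 cube is present, so the union is just that shape — area = 216.00 mm²; (whole slice rotated 25° about Z — lengths, areas and connectivity unchanged). So its area = 216.00 mm². Layer 36 is larger (216.00 vs 51.43 mm²).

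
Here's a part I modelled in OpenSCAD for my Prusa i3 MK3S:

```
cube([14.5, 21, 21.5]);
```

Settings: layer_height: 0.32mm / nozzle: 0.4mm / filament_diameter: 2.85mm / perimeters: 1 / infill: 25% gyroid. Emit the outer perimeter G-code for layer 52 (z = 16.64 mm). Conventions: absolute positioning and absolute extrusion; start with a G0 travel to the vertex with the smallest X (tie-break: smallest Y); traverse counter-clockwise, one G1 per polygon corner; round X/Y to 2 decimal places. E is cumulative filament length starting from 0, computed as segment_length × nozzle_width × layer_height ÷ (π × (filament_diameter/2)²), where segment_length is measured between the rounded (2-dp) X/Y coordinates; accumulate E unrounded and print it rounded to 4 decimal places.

G0 X0.00 Y0.00 Z16.64
G1 X14.50 Y0.00 E0.2909
G1 X14.50 Y21.00 E0.7123
G1 X0.00 Y21.00 E1.0032
G1 X0.00 Y0.00 E1.4246

At z = 16.64 mm: the cube is present — its section is the full 14.5×21 rectangle. The outline is a single polygon with 4 vertices. Extrusion per mm of travel: 0.4 × 0.32 / (π × 1.425²) = 0.020065. Accumulating E over each segment gives final E = 1.4246.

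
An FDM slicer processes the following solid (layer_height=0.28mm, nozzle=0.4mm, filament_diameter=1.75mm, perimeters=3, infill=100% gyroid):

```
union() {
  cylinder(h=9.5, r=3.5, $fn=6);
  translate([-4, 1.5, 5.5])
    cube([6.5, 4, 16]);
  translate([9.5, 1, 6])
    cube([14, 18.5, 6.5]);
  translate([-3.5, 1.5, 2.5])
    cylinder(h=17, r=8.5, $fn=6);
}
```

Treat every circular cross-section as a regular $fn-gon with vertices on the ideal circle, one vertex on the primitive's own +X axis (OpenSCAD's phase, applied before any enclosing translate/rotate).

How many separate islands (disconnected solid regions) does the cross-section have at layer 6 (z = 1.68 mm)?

1

At z = 1.68 mm: the cylinder: section is a regular 6-gon, circumradius r=3.5; the cube at (-4, 1.5) is not intersected at this z (z outside [5.5, 21.5]); the cube at (9.5, 1) does not reach this height (z outside [6, 12.5]); the cylinder at (-3.5, 1.5) is absent (z outside [2.5, 19.5]); Merging all regions: only the r=3.5 cylinder is present, so the union is just that shape — 1 connected region. Overall, the cross-section is a single solid region. Island count = 1.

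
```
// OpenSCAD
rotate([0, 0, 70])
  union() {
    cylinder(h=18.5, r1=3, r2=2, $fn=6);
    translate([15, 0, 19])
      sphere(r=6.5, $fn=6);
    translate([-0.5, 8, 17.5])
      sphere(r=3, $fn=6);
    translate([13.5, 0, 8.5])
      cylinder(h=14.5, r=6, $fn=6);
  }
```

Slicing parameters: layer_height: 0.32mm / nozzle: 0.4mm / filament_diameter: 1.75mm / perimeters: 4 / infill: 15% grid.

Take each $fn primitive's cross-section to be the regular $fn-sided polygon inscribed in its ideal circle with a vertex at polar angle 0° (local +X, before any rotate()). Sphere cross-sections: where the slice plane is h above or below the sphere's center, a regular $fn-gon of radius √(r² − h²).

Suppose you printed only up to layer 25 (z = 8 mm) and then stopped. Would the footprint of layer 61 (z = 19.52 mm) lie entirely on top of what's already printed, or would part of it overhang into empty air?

Compare the two slices. At z = 8: the cone: at t=0.432 of its height the radius interpolates to r₁+(r₂−r₁)t = 2.568, giving a regular 6-gon of that circumradius (area = (6/2)·2.568²·sin(360°/6) = 17.13 mm²); the sphere at (15, 0) is absent (|z−center|=11.000 > r=6.5); the sphere at (-0.5, 8) is absent (|z−center|=9.500 > r=3); the cylinder at (13.5, 0) is not intersected at this z (z outside [8.5, 23]); Taking the union: only the cone is present, so the union is just that shape — area = 17.13 mm²; (whole slice rotated 70° about Z — lengths, areas and connectivity unchanged). At z = 19.52: the cone is absent (z outside [0, 18.5]); the r=6.5 sphere at (15, 0) contributes a regular 6-gon of circumradius √(6.5²−0.52²) = 6.479 (area = (6/2)·6.479²·sin(360°/6) = 109.07 mm²); the r=3 sphere at (-0.5, 8) contributes a regular 6-gon of circumradius √(3²−2.02²) = 2.218 (area = (6/2)·2.218²·sin(360°/6) = 12.78 mm²); the r=6 cylinder at (13.5, 0) contributes a regular 6-gon of circumradius 6 (area = (6/2)·6.000²·sin(360°/6) = 93.53 mm²); Merging all regions: the regions partially overlap — summed areas 215.38 mm² minus the doubly-counted overlap 82.92 mm² gives 132.46 mm² — area = 132.46 mm²; (whole slice rotated 70° about Z — lengths, areas and connectivity unchanged). Checking containment: at z = 19.52 the cross-section extends beyond the z = 8 cross-section by about 132.46 mm².

part overhangs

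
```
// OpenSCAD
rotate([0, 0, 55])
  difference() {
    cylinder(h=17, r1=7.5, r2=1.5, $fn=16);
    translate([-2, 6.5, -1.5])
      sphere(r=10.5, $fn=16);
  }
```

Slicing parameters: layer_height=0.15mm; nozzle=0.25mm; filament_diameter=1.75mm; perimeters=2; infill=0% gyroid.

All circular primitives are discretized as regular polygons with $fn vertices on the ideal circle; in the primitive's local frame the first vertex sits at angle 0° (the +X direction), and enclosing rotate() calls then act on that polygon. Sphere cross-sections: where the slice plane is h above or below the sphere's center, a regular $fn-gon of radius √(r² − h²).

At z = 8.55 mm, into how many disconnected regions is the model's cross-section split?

At z = 8.55 mm: the cone (r1=7.5→r2=1.5) has section circumradius 4.482 here — a regular 16-gon; the r=10.5 sphere at (-2, 6.5) slices to a regular 16-gon of circumradius 3.041 (√(r²−h²) with h=10.05 from center); Taking the first minus the rest: starting from the cone, the r=10.5 sphere at (-2, 6.5) partially overlaps it — only the 1.24 mm² overlap (of its 28.31 mm²) is removed, clipping the outline — 1 connected region; (rotated 55° about Z; rotation is an isometry so areas/perimeters/island counts are preserved). The result has 1 disconnected region.

1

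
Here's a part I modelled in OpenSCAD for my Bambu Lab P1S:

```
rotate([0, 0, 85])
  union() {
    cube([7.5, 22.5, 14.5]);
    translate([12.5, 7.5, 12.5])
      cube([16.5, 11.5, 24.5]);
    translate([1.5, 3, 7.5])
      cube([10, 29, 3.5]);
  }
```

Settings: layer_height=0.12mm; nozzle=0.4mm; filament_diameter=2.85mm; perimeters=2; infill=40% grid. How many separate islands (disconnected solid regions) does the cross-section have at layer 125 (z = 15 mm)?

At z = 15 mm: the cube does not reach this height (z outside [0, 14.5]); the 16.5×11.5 cube at (12.5, 7.5) contributes its full rectangle; the cube at (1.5, 3) does not reach this height (z outside [7.5, 11]); Combining (union): only the 16.5×11.5 cube at (12.5, 7.5) is present, so the union is just that shape — 1 connected region; (rotated 85° about Z; rotation is an isometry so areas/perimeters/island counts are preserved). Overall, the cross-section is a single solid region. Island count = 1.

1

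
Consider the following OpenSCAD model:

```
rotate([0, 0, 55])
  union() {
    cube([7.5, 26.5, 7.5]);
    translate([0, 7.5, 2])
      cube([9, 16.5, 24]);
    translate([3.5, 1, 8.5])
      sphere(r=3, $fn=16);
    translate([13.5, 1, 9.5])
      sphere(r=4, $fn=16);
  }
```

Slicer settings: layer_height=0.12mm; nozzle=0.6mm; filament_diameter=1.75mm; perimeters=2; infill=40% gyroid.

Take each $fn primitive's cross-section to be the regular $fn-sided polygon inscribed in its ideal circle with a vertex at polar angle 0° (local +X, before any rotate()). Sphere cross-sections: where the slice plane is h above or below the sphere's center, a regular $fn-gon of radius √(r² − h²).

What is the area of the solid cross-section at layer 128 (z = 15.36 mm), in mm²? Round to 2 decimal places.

148.50 mm²

At z = 15.36 mm: the cube is not intersected at this z (z outside [0, 7.5]); the 9×16.5 cube at (0, 7.5) contributes its full rectangle (area 148.50 mm²); the sphere at (3.5, 1) is not intersected at this z (|z−center|=6.860 > r=3); the sphere at (13.5, 1) is not intersected at this z (|z−center|=5.860 > r=4); Taking the union: only the 9×16.5 cube at (0, 7.5) is present, so the union is just that shape — area = 148.50 mm²; (rotated 55° about Z; rotation is an isometry so areas/perimeters/island counts are preserved). Overall, the cross-section is a single solid region. Net area = 148.50 mm².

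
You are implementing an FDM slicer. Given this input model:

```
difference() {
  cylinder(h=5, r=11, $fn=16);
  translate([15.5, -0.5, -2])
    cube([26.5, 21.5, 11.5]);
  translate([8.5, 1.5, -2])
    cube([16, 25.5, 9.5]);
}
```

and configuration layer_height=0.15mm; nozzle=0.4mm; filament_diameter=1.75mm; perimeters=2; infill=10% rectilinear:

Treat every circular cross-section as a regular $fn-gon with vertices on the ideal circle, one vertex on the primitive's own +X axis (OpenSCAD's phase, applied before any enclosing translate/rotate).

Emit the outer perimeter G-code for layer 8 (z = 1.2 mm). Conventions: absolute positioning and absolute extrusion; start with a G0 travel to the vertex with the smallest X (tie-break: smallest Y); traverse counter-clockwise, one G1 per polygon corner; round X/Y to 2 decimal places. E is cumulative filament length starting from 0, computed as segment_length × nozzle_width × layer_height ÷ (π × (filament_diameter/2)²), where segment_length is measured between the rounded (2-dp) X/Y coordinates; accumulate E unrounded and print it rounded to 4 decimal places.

G0 X-11.00 Y0.00 Z1.20
G1 X-10.16 Y-4.21 E0.1071
G1 X-7.78 Y-7.78 E0.2141
G1 X-4.21 Y-10.16 E0.3211
G1 X0.00 Y-11.00 E0.4282
G1 X4.21 Y-10.16 E0.5353
G1 X7.78 Y-7.78 E0.6424
G1 X10.16 Y-4.21 E0.7494
G1 X11.00 Y0.00 E0.8565
G1 X10.70 Y1.50 E0.8946
G1 X8.50 Y1.50 E0.9495
G1 X8.50 Y6.70 E1.0792
G1 X7.78 Y7.78 E1.1116
G1 X4.21 Y10.16 E1.2186
G1 X0.00 Y11.00 E1.3257
G1 X-4.21 Y10.16 E1.4328
G1 X-7.78 Y7.78 E1.5398
G1 X-10.16 Y4.21 E1.6469
G1 X-11.00 Y0.00 E1.7540

At z = 1.2 mm: the cylinder: section is a regular 16-gon, circumradius r=11; the cube at (15.5, -0.5) is present — its section is the full 26.5×21.5 rectangle; the cube at (8.5, 1.5) (footprint 16×25.5) is included at this height; After the difference (first − rest): starting from the r=11 cylinder, the 26.5×21.5 cube at (15.5, -0.5) misses the remaining region (no effect); the 16×25.5 cube at (8.5, 1.5) partially overlaps it — only the 7.30 mm² overlap (of its 408.00 mm²) is removed, clipping the outline — 1 connected region. The outline is a single polygon with 18 vertices. Extrusion per mm of travel: 0.4 × 0.15 / (π × 0.875²) = 0.024945. Accumulating E over each segment gives final E = 1.7540.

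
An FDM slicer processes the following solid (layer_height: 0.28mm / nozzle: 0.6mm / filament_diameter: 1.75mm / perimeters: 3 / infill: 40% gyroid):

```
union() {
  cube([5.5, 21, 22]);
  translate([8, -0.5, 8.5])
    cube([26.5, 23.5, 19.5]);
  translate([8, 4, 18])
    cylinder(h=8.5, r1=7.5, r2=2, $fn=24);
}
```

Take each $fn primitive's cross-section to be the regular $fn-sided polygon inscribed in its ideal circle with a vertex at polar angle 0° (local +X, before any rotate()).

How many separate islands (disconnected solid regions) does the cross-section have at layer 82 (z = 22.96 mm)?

1

At z = 22.96 mm: the cube is not intersected at this z (z outside [0, 22]); the 26.5×23.5 cube at (8, -0.5) contributes its full rectangle; the cone at (8, 4) contributes a regular 24-gon of circumradius 4.291 (interpolated between r1=7.5 and r2=2 at t=0.584); Combining (union): the regions partially overlap (shared area 28.59 mm²), so overlapping operands fuse into one piece — 1 connected region. Overall, the cross-section is a single solid region. Island count = 1.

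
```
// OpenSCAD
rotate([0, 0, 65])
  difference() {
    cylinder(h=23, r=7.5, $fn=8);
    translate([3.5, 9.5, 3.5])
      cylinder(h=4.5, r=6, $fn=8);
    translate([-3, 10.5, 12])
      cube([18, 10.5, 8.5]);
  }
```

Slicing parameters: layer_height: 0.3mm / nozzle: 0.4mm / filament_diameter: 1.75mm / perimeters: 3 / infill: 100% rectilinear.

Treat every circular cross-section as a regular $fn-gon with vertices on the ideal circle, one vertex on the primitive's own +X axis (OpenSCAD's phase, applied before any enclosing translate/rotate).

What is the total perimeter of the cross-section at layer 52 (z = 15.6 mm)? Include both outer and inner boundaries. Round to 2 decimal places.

45.92 mm

At z = 15.6 mm: the r=7.5 cylinder contributes a regular 8-gon of circumradius 7.5 (perimeter = 2·8·7.500·sin(180°/8) = 45.92 mm); the cylinder at (3.5, 9.5) is not intersected at this z (z outside [3.5, 8]); the 18×10.5 cube at (-3, 10.5) contributes its full rectangle (perimeter 57.00 mm); Taking the first minus the rest: starting from the r=7.5 cylinder, the 18×10.5 cube at (-3, 10.5) misses the remaining region (no effect) — boundary = 45.92 mm; (whole slice rotated 65° about Z — lengths, areas and connectivity unchanged). Overall, the cross-section is a single solid region. Total boundary length (outer) = 45.92 mm.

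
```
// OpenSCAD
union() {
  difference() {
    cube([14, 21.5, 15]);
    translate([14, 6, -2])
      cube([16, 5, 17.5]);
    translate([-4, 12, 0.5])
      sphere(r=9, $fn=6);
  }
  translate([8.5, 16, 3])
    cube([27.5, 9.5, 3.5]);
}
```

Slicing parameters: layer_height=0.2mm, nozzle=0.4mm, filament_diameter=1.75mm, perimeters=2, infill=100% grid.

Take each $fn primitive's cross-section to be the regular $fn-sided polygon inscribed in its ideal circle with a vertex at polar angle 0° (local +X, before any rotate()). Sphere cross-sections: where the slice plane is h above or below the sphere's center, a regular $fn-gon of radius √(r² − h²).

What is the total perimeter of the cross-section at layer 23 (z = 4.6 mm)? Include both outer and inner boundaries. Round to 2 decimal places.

At z = 4.6 mm: the 14×21.5 cube contributes its full rectangle (perimeter 71.00 mm); the 16×5 cube at (14, 6) contributes its full rectangle (perimeter 42.00 mm); the r=9 sphere at (-4, 12) contributes a regular 6-gon of circumradius √(9²−4.1²) = 8.012 (perimeter = 2·6·8.012·sin(180°/6) = 48.07 mm); After the difference (first − rest): starting from the 14×21.5 cube, the 16×5 cube at (14, 6) misses the remaining region (no effect); the r=9 sphere at (-4, 12) partially overlaps it — only the 27.88 mm² overlap (of its 166.77 mm²) is removed, clipping the outline — boundary = 73.16 mm; the cube at (8.5, 16) is present — its section is the full 27.5×9.5 rectangle (perimeter 74.00 mm); Combining (union): the regions partially overlap (shared area 30.25 mm²), so the edge portions inside another operand are dropped and the merged outline is re-measured after clipping — boundary = 125.16 mm. Overall, the cross-section is a single solid region. Total boundary length (outer) = 125.16 mm.

125.16 mm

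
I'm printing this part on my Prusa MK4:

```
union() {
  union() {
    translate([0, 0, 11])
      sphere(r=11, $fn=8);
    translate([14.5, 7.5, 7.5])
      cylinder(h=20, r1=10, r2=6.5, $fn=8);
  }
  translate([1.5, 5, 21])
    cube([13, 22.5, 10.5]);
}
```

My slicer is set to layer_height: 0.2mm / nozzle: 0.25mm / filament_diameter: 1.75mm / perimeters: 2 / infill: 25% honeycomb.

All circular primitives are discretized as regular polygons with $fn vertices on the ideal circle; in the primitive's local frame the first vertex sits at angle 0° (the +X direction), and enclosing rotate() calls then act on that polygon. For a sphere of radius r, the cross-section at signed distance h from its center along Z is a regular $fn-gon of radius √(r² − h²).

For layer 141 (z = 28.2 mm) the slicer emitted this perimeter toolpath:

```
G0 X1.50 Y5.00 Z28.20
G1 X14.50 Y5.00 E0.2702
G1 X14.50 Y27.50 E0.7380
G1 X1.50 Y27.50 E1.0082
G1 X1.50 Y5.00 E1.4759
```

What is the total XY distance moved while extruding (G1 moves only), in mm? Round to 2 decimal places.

Sum the Euclidean lengths of each G1 segment: total = 71.00 mm.

71.00 mm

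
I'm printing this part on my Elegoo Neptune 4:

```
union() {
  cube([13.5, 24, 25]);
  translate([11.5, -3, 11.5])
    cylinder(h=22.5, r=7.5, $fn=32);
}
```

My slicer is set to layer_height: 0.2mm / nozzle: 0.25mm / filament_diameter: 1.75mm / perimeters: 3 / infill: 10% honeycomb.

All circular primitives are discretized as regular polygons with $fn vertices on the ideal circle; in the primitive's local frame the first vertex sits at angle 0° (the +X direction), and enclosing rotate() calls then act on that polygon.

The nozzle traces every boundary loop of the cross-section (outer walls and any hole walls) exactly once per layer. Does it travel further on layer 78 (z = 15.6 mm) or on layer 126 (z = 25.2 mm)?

Layer 78 (z = 15.6): the 13.5×24 cube contributes its full rectangle (perimeter 75.00 mm); the r=7.5 cylinder at (11.5, -3) gives a regular 32-gon of circumradius 7.5 (constant along its height) (perimeter = 2·32·7.500·sin(180°/32) = 47.05 mm); Combining (union): the regions partially overlap (shared area 30.86 mm²), so the edge portions inside another operand are dropped and the merged outline is re-measured after clipping — boundary = 98.29 mm. So its perimeter = 98.29 mm. Layer 126 (z = 25.2): the cube is absent (z outside [0, 25]); the r=7.5 cylinder at (11.5, -3) contributes a regular 32-gon of circumradius 7.5 (perimeter = 2·32·7.500·sin(180°/32) = 47.05 mm); Combining (union): only the r=7.5 cylinder at (11.5, -3) is present, so the union is just that shape — boundary = 47.05 mm. So its perimeter = 47.05 mm. Layer 78 is larger (98.29 vs 47.05 mm).

layer 78 (z = 15.6 mm)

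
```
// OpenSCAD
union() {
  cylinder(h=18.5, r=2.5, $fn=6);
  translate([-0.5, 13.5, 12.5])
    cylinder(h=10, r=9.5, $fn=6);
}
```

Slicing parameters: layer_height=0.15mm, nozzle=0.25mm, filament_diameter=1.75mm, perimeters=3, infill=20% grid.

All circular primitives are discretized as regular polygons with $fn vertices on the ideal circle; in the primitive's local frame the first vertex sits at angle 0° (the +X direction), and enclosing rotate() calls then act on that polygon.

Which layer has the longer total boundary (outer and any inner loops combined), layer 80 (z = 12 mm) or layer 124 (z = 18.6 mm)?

Layer 80 (z = 12): the cylinder: section is a regular 6-gon, circumradius r=2.5 (perimeter = 2·6·2.500·sin(180°/6) = 15.00 mm); the cylinder at (-0.5, 13.5) is not intersected at this z (z outside [12.5, 22.5]); Merging all regions: only the r=2.5 cylinder is present, so the union is just that shape — boundary = 15.00 mm. So its perimeter = 15.00 mm. Layer 124 (z = 18.6): the cylinder does not reach this height (z outside [0, 18.5]); the r=9.5 cylinder at (-0.5, 13.5) contributes a regular 6-gon of circumradius 9.5 (perimeter = 2·6·9.500·sin(180°/6) = 57.00 mm); Taking the union: only the r=9.5 cylinder at (-0.5, 13.5) is present, so the union is just that shape — boundary = 57.00 mm. So its perimeter = 57.00 mm. Layer 124 is larger (57.00 vs 15.00 mm).

layer 124 (z = 18.6 mm)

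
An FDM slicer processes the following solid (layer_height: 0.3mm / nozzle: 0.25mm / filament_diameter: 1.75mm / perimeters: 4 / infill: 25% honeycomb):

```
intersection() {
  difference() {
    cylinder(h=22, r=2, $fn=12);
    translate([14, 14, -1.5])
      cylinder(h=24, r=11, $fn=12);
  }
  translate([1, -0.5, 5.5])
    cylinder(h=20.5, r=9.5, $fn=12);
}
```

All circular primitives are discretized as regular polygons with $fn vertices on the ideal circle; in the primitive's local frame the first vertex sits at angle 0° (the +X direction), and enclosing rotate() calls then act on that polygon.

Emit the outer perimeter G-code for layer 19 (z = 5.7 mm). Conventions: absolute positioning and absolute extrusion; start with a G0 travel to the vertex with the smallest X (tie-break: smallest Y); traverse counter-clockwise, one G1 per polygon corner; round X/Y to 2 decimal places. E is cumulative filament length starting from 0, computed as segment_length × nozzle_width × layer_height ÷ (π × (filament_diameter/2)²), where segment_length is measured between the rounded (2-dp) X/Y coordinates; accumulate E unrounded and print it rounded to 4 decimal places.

At z = 5.7 mm: the r=2 cylinder gives a regular 12-gon of circumradius 2 (constant along its height); the cylinder at (14, 14): section is a regular 12-gon, circumradius r=11; Taking the first minus the rest: starting from the r=2 cylinder, the r=11 cylinder at (14, 14) misses the remaining region (no effect) — 1 connected region; the r=9.5 cylinder at (1, -0.5) contributes a regular 12-gon of circumradius 9.5; Taking the intersection: that combined region lies inside the r=9.5 cylinder at (1, -0.5), so it is kept whole — 1 connected region. The outline is a single polygon with 12 vertices. Extrusion per mm of travel: 0.25 × 0.3 / (π × 0.875²) = 0.031181. Accumulating E over each segment gives final E = 0.3871.

G0 X-2.00 Y0.00 Z5.70
G1 X-1.73 Y-1.00 E0.0323
G1 X-1.00 Y-1.73 E0.0645
G1 X0.00 Y-2.00 E0.0968
G1 X1.00 Y-1.73 E0.1291
G1 X1.73 Y-1.00 E0.1613
G1 X2.00 Y0.00 E0.1936
G1 X1.73 Y1.00 E0.2259
G1 X1.00 Y1.73 E0.2581
G1 X0.00 Y2.00 E0.2904
G1 X-1.00 Y1.73 E0.3227
G1 X-1.73 Y1.00 E0.3548
G1 X-2.00 Y0.00 E0.3871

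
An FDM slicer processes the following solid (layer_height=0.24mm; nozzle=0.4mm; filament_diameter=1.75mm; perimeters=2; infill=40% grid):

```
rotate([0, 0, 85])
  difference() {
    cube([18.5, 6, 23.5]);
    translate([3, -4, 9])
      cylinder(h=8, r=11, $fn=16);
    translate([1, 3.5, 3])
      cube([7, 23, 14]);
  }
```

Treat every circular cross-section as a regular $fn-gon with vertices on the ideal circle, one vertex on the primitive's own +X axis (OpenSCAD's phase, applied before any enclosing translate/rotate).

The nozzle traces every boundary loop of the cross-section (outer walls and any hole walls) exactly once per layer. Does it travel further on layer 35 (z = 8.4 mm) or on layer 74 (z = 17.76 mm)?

layer 35 (z = 8.4 mm)

Layer 35 (z = 8.4): the cube (footprint 18.5×6) is included at this height (perimeter 49.00 mm); the cylinder at (3, -4) is not intersected at this z (z outside [9, 17]); the 7×23 cube at (1, 3.5) contributes its full rectangle (perimeter 60.00 mm); Subtracting the remaining from the first: starting from the 18.5×6 cube, the 7×23 cube at (1, 3.5) partially overlaps it — only the 17.50 mm² overlap (of its 161.00 mm²) is removed, clipping the outline — boundary = 54.00 mm; (rotated 85° about Z; rotation is an isometry so areas/perimeters/island counts are preserved). So its perimeter = 54.00 mm. Layer 74 (z = 17.76): the cube is present — its section is the full 18.5×6 rectangle (perimeter 49.00 mm); the cylinder at (3, -4) does not reach this height (z outside [9, 17]); the cube at (1, 3.5) does not reach this height (z outside [3, 17]); Taking the first minus the rest: none of the subtracted shapes is present at this height, so the 18.5×6 cube is unchanged — boundary = 49.00 mm; (whole slice rotated 85° about Z — lengths, areas and connectivity unchanged). So its perimeter = 49.00 mm. Layer 35 is larger (54.00 vs 49.00 mm).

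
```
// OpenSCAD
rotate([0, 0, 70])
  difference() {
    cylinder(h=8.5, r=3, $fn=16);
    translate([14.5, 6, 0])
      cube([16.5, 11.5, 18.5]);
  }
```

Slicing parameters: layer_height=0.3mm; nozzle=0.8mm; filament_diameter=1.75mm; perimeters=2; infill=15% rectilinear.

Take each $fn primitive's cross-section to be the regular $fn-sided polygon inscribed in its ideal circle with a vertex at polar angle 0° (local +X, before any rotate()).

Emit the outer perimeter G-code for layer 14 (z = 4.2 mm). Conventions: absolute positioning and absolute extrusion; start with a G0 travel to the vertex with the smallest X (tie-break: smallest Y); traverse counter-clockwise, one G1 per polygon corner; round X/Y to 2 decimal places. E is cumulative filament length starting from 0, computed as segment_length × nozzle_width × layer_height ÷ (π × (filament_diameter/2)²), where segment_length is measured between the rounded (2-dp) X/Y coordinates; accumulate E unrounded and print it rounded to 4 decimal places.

At z = 4.2 mm: the r=3 cylinder contributes a regular 16-gon of circumradius 3; the cube at (14.5, 6) (footprint 16.5×11.5) is included at this height; Taking the first minus the rest: starting from the r=3 cylinder, the 16.5×11.5 cube at (14.5, 6) misses the remaining region (no effect) — 1 connected region; (whole slice rotated 70° about Z — lengths, areas and connectivity unchanged). The outline is a single polygon with 16 vertices. Extrusion per mm of travel: 0.8 × 0.3 / (π × 0.875²) = 0.099780. Accumulating E over each segment gives final E = 1.8700.

G0 X-3.00 Y-0.13 Z4.20
G1 X-2.72 Y-1.27 E0.1171
G1 X-2.03 Y-2.21 E0.2335
G1 X-1.03 Y-2.82 E0.3504
G1 X0.13 Y-3.00 E0.4675
G1 X1.27 Y-2.72 E0.5846
G1 X2.21 Y-2.03 E0.7010
G1 X2.82 Y-1.03 E0.8179
G1 X3.00 Y0.13 E0.9350
G1 X2.72 Y1.27 E1.0521
G1 X2.03 Y2.21 E1.1685
G1 X1.03 Y2.82 E1.2853
G1 X-0.13 Y3.00 E1.4025
G1 X-1.27 Y2.72 E1.5196
G1 X-2.21 Y2.03 E1.6360
G1 X-2.82 Y1.03 E1.7528
G1 X-3.00 Y-0.13 E1.8700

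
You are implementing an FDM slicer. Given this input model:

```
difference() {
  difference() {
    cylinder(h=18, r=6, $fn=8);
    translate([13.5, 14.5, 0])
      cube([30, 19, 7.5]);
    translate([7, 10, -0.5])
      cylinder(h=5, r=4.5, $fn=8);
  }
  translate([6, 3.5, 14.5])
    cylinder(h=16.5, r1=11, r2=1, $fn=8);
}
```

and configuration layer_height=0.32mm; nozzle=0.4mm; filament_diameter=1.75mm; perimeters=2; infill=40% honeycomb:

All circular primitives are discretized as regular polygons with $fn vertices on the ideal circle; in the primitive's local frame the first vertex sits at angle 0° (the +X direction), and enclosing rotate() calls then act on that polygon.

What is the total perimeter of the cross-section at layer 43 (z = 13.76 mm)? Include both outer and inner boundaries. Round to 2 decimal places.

At z = 13.76 mm: the r=6 cylinder gives a regular 8-gon of circumradius 6 (constant along its height) (perimeter = 2·8·6.000·sin(180°/8) = 36.74 mm); the cube at (13.5, 14.5) is not intersected at this z (z outside [0, 7.5]); the cylinder at (7, 10) is absent (z outside [-0.5, 4.5]); After the difference (first − rest): none of the subtracted shapes is present at this height, so the r=6 cylinder is unchanged — boundary = 36.74 mm; the cone at (6, 3.5) is absent (z outside [14.5, 31]); Subtracting the remaining from the first: none of the subtracted shapes is present at this height, so that combined region is unchanged — boundary = 36.74 mm. Overall, the cross-section is a single solid region. Total boundary length (outer) = 36.74 mm.

36.74 mm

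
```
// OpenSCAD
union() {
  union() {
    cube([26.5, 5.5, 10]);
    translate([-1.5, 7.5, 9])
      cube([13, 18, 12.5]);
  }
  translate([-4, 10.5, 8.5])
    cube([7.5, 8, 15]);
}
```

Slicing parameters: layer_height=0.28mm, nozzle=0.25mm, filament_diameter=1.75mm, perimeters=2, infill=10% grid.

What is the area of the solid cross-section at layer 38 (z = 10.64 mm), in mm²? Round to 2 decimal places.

254.00 mm²

At z = 10.64 mm: the cube is not intersected at this z (z outside [0, 10]); the cube at (-1.5, 7.5) is present — its section is the full 13×18 rectangle (area 234.00 mm²); Taking the union: only the 13×18 cube at (-1.5, 7.5) is present, so the union is just that shape — area = 234.00 mm²; the cube at (-4, 10.5) (footprint 7.5×8) is included at this height (area 60.00 mm²); Taking the union: the regions partially overlap — summed areas 294.00 mm² minus the doubly-counted overlap 40.00 mm² gives 254.00 mm² — area = 254.00 mm². Overall, the cross-section is a single solid region. Net area = 254.00 mm².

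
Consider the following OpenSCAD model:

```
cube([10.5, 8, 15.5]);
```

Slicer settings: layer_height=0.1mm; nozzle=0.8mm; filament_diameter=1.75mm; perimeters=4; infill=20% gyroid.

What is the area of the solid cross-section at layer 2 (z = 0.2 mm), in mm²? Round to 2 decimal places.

84.00 mm²

At z = 0.2 mm: the 10.5×8 cube contributes its full rectangle (area 84.00 mm²). Overall, the cross-section is a single solid region. Net area = 84.00 mm².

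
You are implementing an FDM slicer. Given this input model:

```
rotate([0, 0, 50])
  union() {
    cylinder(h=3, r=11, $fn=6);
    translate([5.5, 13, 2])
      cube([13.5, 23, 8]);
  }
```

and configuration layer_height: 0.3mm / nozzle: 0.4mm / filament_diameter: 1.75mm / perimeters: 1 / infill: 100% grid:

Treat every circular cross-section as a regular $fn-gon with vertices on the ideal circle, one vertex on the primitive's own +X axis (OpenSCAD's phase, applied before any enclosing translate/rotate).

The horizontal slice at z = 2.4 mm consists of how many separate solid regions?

2

At z = 2.4 mm: the cylinder: section is a regular 6-gon, circumradius r=11; the cube at (5.5, 13) (footprint 13.5×23) is included at this height; Taking the union: the 2 present regions are separate (no shared area or edge), so areas and boundary lengths simply add and each stays a separate island — 2 connected regions; (rotated 50° about Z; rotation is an isometry so areas/perimeters/island counts are preserved). The result has 2 disconnected regions.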